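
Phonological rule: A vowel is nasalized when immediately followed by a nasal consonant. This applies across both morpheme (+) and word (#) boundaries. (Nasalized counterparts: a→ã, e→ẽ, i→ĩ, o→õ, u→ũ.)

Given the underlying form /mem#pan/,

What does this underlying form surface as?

/e/ before nasal /m/ → [ẽ]
/a/ before nasal /n/ → [ã]

[mẽm#pãn]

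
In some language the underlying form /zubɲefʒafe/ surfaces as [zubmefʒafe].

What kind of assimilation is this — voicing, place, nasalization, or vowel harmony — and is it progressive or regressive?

place assimilation, progressive

/ɲ/→[m].
Each target copies a feature from the preceding segment, so the direction is progressive.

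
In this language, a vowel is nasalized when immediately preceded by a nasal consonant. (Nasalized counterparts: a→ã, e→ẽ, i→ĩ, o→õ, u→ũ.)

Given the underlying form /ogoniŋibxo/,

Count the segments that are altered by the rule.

2

/i/ after nasal /n/ → [ĩ]
/i/ after nasal /ŋ/ → [ĩ]
2 segments change.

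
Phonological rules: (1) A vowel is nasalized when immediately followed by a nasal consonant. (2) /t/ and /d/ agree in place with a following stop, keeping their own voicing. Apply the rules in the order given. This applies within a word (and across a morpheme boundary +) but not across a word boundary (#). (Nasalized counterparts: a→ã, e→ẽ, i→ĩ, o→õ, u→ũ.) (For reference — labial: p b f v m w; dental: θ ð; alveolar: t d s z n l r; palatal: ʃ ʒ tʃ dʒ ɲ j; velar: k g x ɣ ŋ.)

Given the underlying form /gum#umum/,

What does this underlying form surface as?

Rule 1: /u/ before nasal /m/ → [ũ]
Rule 1: /u/ before nasal /m/ → [ũ]
Rule 1: /u/ before nasal /m/ → [ũ]
After rule 1: gũm#ũmũm
Rule 2: no segment meets the rule's conditions; no change.

[gũm#ũmũm]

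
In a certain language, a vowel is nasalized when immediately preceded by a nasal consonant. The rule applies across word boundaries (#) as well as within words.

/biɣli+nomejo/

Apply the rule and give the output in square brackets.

/o/ after nasal /n/ → [õ]
/e/ after nasal /m/ → [ẽ]

[biɣli+nõmẽjo]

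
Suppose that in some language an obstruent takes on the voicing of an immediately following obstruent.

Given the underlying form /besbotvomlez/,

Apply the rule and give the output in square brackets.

[bezbodvomlez]

/s/ before /b/ (voiced) → [z]
/t/ before /v/ (voiced) → [d]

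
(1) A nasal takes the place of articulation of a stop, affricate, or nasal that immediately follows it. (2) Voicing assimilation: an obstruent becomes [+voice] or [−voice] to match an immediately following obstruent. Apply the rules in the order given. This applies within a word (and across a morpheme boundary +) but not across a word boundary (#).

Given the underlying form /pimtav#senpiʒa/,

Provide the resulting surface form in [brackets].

Rule 1: /m/ before /t/ (alveolar) → [n]
Rule 1: /n/ before /p/ (labial) → [m]
After rule 1: pintav#sempiʒa
Rule 2: no segment meets the rule's conditions; no change.

[pintav#sempiʒa]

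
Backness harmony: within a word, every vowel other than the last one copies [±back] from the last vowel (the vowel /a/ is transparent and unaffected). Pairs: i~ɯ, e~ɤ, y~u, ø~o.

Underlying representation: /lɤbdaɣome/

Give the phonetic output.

/ɤ/ harmonizes with /e/ ([-back]) → [e]
/o/ harmonizes with /e/ ([-back]) → [ø]

[lebdaɣøme]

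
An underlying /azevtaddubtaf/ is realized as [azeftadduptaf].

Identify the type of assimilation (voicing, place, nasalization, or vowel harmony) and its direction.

voicing assimilation, regressive

/v/→[f] /b/→[p].
Each target copies a feature from the following segment, so the direction is regressive.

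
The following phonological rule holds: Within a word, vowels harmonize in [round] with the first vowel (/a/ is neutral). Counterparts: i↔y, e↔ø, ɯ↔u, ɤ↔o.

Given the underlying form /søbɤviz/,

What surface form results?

/ɤ/ harmonizes with /ø/ ([+round]) → [o]
/i/ harmonizes with /ø/ ([+round]) → [y]

[søbovyz]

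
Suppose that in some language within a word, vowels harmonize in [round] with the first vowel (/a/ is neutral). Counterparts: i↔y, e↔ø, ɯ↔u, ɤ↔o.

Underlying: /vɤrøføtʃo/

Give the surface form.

/ø/ harmonizes with /ɤ/ ([-round]) → [e]
/ø/ harmonizes with /ɤ/ ([-round]) → [e]
/o/ harmonizes with /ɤ/ ([-round]) → [ɤ]

[vɤrefetʃɤ]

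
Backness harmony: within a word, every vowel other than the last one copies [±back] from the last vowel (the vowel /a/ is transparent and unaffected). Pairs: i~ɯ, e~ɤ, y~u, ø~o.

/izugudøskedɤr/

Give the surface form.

[ɯzugudoskɤdɤr]

/i/ harmonizes with /ɤ/ ([+back]) → [ɯ]
/ø/ harmonizes with /ɤ/ ([+back]) → [o]
/e/ harmonizes with /ɤ/ ([+back]) → [ɤ]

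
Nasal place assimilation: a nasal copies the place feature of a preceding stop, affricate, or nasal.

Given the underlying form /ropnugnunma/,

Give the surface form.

[ropmugŋunna]

/n/ after /p/ (labial) → [m]
/n/ after /g/ (velar) → [ŋ]
/m/ after /n/ (alveolar) → [n]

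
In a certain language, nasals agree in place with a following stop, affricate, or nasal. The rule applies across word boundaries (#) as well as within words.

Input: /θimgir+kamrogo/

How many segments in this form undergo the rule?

/m/ before /g/ (velar) → [ŋ]
1 segment changes.

1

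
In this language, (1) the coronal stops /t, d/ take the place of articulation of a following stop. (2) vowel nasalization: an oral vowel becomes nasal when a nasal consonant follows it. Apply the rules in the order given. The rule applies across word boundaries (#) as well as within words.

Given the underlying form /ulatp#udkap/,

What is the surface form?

[ulapp#ugkap]

Rule 1: /t/ before /p/ (labial) → [p]
Rule 1: /d/ before /k/ (velar) → [g]
After rule 1: ulapp#ugkap
Rule 2: no segment meets the rule's conditions; no change.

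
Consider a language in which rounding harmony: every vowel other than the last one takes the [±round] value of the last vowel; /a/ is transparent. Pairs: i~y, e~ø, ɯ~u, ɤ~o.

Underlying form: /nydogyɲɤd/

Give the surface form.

[nidɤgiɲɤd]

/y/ harmonizes with /ɤ/ ([-round]) → [i]
/o/ harmonizes with /ɤ/ ([-round]) → [ɤ]
/y/ harmonizes with /ɤ/ ([-round]) → [i]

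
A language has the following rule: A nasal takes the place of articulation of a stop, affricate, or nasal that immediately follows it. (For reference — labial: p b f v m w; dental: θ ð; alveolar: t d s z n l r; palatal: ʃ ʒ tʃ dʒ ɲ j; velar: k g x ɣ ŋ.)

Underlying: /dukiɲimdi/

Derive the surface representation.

/m/ before /d/ (alveolar) → [n]

[dukiɲindi]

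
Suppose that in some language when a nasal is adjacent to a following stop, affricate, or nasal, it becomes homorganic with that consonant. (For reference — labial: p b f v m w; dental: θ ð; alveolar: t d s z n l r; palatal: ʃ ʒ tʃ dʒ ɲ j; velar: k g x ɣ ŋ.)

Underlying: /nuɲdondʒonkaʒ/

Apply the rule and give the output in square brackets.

[nundoɲdʒoŋkaʒ]

/ɲ/ before /d/ (alveolar) → [n]
/n/ before /dʒ/ (palatal) → [ɲ]
/n/ before /k/ (velar) → [ŋ]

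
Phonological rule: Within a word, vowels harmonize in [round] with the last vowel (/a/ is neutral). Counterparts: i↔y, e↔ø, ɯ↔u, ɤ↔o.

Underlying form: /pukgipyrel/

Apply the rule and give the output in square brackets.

/u/ harmonizes with /e/ ([-round]) → [ɯ]
/y/ harmonizes with /e/ ([-round]) → [i]

[pɯkgipirel]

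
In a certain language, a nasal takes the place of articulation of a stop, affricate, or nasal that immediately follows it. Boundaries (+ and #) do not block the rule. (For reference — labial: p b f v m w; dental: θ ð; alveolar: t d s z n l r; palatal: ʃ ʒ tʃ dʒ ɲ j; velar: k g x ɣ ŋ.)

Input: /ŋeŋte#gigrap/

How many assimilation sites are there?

1

/ŋ/ before /t/ (alveolar) → [n]
1 segment changes.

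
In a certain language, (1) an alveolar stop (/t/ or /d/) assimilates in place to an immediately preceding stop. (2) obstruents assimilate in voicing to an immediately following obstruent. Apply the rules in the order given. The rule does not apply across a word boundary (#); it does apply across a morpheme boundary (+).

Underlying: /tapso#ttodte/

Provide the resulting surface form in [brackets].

[tapso#ttotte]

Rule 1: no segment meets the rule's conditions; no change.
After rule 1: tapso#ttodte
Rule 2: /d/ before /t/ (voiceless) → [t]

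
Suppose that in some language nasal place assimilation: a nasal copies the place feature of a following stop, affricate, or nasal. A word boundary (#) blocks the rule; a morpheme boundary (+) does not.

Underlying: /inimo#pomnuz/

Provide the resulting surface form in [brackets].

[inimo#ponnuz]

/m/ before /n/ (alveolar) → [n]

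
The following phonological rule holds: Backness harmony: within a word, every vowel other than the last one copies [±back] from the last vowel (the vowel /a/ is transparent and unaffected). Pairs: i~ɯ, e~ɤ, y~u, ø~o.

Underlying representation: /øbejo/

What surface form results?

[obɤjo]

/ø/ harmonizes with /o/ ([+back]) → [o]
/e/ harmonizes with /o/ ([+back]) → [ɤ]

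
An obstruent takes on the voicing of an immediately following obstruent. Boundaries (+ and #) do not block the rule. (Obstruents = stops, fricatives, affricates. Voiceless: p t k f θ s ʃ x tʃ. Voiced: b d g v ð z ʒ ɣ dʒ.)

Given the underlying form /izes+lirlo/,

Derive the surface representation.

[izes+lirlo]

no segment meets the rule's conditions; no change.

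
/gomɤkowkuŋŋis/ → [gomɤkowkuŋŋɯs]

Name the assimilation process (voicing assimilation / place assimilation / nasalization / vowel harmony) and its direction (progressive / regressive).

/i/→[ɯ].
Vowels agree with the first vowel, so the harmony is progressive.

vowel harmony, progressive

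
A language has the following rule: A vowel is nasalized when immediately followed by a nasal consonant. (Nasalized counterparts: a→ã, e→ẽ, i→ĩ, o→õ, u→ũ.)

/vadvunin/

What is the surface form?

[vadvũnĩn]

/u/ before nasal /n/ → [ũ]
/i/ before nasal /n/ → [ĩ]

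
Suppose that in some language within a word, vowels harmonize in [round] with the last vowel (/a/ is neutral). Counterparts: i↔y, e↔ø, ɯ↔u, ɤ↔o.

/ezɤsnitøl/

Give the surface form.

[øzosnytøl]

/e/ harmonizes with /ø/ ([+round]) → [ø]
/ɤ/ harmonizes with /ø/ ([+round]) → [o]
/i/ harmonizes with /ø/ ([+round]) → [y]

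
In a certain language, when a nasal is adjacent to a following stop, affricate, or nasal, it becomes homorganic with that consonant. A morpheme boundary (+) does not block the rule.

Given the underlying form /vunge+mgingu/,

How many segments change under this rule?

3

/n/ before /g/ (velar) → [ŋ]
/m/ before /g/ (velar) → [ŋ]
/n/ before /g/ (velar) → [ŋ]
3 segments change.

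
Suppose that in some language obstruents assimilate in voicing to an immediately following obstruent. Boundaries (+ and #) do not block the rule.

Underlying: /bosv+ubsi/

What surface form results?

[bozv+upsi]

/s/ before /v/ (voiced) → [z]
/b/ before /s/ (voiceless) → [p]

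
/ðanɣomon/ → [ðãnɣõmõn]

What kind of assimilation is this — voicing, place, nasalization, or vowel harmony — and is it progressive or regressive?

/a/→[ã] /o/→[õ] /o/→[õ].
Each target copies a feature from the following segment, so the direction is regressive.

nasalization, regressive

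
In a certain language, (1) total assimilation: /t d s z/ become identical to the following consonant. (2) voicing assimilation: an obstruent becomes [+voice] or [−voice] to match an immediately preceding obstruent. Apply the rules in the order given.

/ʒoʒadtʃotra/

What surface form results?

[ʒoʒatʃtʃorra]

Rule 1: /d/ before /tʃ/ → [tʃ] (total assimilation)
Rule 1: /t/ before /r/ → [r] (total assimilation)
After rule 1: ʒoʒatʃtʃorra
Rule 2: no segment meets the rule's conditions; no change.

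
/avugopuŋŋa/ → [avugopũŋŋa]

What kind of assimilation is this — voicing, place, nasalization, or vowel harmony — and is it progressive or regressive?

/u/→[ũ].
Each target copies a feature from the following segment, so the direction is regressive.

nasalization, regressive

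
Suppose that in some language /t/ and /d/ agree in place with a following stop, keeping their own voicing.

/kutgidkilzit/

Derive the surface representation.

/t/ before /g/ (velar) → [k]
/d/ before /k/ (velar) → [g]

[kukgigkilzit]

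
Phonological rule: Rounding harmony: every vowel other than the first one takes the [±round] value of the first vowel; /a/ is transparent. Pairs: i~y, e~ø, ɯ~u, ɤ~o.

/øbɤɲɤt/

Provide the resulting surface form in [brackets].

/ɤ/ harmonizes with /ø/ ([+round]) → [o]
/ɤ/ harmonizes with /ø/ ([+round]) → [o]

[øboɲot]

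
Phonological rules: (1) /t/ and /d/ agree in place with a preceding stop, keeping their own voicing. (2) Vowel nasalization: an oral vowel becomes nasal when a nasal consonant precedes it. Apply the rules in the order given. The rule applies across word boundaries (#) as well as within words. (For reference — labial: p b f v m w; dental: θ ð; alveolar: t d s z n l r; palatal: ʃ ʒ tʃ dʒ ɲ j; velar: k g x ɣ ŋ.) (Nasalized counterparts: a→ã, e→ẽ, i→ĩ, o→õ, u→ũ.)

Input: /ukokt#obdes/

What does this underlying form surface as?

Rule 1: /t/ after /k/ (velar) → [k]
Rule 1: /d/ after /b/ (labial) → [b]
After rule 1: ukokk#obbes
Rule 2: no segment meets the rule's conditions; no change.

[ukokk#obbes]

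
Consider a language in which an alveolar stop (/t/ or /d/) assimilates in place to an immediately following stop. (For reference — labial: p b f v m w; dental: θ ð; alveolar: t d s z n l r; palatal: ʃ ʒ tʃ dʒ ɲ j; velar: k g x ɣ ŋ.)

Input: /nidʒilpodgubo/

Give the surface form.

/d/ before /g/ (velar) → [g]

[nidʒilpoggubo]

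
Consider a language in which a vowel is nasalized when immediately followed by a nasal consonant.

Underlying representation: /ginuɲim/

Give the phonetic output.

/i/ before nasal /n/ → [ĩ]
/u/ before nasal /ɲ/ → [ũ]
/i/ before nasal /m/ → [ĩ]

[gĩnũɲĩm]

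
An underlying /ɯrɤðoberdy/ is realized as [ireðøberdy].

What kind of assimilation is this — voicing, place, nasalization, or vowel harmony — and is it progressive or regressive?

vowel harmony, regressive

/ɯ/→[i] /ɤ/→[e] /o/→[ø].
Vowels agree with the last vowel, so the harmony is regressive.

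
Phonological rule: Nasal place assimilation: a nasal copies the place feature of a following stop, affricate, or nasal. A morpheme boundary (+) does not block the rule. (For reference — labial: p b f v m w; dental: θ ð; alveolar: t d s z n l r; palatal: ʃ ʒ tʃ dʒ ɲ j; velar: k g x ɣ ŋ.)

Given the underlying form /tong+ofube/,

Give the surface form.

/n/ before /g/ (velar) → [ŋ]

[toŋg+ofube]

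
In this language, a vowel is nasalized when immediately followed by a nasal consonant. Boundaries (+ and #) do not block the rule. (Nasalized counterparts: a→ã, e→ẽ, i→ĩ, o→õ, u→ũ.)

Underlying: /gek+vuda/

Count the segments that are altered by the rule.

No segment meets the rule's conditions.

0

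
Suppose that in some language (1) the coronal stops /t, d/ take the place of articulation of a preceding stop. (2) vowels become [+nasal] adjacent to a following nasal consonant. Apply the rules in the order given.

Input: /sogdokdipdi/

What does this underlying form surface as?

[soggokgipbi]

Rule 1: /d/ after /g/ (velar) → [g]
Rule 1: /d/ after /k/ (velar) → [g]
Rule 1: /d/ after /p/ (labial) → [b]
After rule 1: soggokgipbi
Rule 2: no segment meets the rule's conditions; no change.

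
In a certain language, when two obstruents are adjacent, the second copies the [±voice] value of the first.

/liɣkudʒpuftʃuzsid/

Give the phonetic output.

/k/ after /ɣ/ (voiced) → [g]
/p/ after /dʒ/ (voiced) → [b]
/s/ after /z/ (voiced) → [z]

[liɣgudʒbuftʃuzzid]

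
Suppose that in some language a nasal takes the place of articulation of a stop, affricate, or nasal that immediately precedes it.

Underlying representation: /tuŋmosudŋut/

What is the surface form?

[tuŋŋosudnut]

/m/ after /ŋ/ (velar) → [ŋ]
/ŋ/ after /d/ (alveolar) → [n]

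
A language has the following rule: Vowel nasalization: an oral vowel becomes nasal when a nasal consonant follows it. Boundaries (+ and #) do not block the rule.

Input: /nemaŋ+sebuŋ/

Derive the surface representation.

/e/ before nasal /m/ → [ẽ]
/a/ before nasal /ŋ/ → [ã]
/u/ before nasal /ŋ/ → [ũ]

[nẽmãŋ+sebũŋ]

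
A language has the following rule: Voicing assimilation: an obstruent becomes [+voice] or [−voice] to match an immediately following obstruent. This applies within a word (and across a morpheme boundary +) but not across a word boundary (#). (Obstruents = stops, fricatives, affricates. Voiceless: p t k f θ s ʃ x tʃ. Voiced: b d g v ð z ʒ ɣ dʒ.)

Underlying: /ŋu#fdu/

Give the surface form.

/f/ before /d/ (voiced) → [v]

[ŋu#vdu]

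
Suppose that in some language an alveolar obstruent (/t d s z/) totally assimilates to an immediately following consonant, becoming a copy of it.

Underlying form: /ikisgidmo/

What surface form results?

[ikiggimmo]

/s/ before /g/ → [g] (total assimilation)
/d/ before /m/ → [m] (total assimilation)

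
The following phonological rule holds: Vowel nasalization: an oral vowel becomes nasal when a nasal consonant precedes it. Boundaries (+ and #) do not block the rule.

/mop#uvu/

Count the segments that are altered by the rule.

1

/o/ after nasal /m/ → [õ]
1 segment changes.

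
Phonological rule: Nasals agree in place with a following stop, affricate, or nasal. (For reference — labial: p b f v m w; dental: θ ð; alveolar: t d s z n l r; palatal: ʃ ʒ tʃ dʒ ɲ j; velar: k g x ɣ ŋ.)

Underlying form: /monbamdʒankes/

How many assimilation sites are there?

/n/ before /b/ (labial) → [m]
/m/ before /dʒ/ (palatal) → [ɲ]
/n/ before /k/ (velar) → [ŋ]
3 segments change.

3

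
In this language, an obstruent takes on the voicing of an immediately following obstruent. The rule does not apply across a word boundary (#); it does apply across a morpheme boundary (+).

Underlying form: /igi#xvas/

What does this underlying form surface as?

/x/ before /v/ (voiced) → [ɣ]

[igi#ɣvas]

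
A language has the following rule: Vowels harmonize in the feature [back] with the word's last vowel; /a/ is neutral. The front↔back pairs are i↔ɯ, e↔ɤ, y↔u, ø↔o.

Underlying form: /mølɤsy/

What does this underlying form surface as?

/ɤ/ harmonizes with /y/ ([-back]) → [e]

[mølesy]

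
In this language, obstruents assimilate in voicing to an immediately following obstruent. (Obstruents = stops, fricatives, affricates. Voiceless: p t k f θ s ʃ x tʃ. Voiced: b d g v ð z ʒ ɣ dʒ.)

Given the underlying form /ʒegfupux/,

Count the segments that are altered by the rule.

1

/g/ before /f/ (voiceless) → [k]
1 segment changes.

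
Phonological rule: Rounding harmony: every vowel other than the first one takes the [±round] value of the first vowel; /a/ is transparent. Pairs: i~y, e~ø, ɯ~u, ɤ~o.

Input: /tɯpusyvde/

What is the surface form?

/u/ harmonizes with /ɯ/ ([-round]) → [ɯ]
/y/ harmonizes with /ɯ/ ([-round]) → [i]

[tɯpɯsivde]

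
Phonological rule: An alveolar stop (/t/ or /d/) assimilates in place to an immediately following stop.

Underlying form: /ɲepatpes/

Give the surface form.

/t/ before /p/ (labial) → [p]

[ɲepappes]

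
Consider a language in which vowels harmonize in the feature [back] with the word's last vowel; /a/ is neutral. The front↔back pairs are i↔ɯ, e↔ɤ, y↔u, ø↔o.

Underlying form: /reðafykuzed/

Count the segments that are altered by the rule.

/u/ harmonizes with /e/ ([-back]) → [y]
1 segment changes.

1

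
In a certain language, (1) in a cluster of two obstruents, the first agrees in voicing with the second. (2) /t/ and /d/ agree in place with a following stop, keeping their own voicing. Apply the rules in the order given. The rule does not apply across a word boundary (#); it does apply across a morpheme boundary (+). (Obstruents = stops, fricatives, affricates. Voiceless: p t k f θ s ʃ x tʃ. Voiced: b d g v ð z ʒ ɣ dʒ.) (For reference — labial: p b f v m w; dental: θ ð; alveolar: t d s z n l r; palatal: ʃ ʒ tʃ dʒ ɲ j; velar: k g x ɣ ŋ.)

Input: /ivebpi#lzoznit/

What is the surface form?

[iveppi#lzoznit]

Rule 1: /b/ before /p/ (voiceless) → [p]
After rule 1: iveppi#lzoznit
Rule 2: no segment meets the rule's conditions; no change.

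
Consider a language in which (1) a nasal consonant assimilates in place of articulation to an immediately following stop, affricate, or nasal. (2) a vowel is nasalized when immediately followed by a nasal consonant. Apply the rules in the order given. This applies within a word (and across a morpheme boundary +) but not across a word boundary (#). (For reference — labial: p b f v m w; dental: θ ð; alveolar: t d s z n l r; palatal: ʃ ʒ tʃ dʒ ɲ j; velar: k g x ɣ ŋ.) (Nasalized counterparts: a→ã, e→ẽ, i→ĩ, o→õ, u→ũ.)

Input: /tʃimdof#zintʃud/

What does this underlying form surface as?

[tʃĩndof#zĩɲtʃud]

Rule 1: /m/ before /d/ (alveolar) → [n]
Rule 1: /n/ before /tʃ/ (palatal) → [ɲ]
After rule 1: tʃindof#ziɲtʃud
Rule 2: /i/ before nasal /n/ → [ĩ]
Rule 2: /i/ before nasal /ɲ/ → [ĩ]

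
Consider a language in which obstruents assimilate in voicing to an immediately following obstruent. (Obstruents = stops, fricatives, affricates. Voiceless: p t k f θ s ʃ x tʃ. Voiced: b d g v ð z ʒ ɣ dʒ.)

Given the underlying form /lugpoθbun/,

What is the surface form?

[lukpoðbun]

/g/ before /p/ (voiceless) → [k]
/θ/ before /b/ (voiced) → [ð]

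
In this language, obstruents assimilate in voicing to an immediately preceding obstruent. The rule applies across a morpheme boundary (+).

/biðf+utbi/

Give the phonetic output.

[biðv+utpi]

/f/ after /ð/ (voiced) → [v]
/b/ after /t/ (voiceless) → [p]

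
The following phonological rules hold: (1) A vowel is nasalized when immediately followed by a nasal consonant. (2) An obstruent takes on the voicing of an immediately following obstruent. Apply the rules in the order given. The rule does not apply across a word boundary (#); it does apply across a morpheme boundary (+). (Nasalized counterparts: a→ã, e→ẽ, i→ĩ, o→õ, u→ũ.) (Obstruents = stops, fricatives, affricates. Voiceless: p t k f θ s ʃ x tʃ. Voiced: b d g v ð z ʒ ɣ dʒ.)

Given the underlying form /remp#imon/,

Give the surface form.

[rẽmp#ĩmõn]

Rule 1: /e/ before nasal /m/ → [ẽ]
Rule 1: /i/ before nasal /m/ → [ĩ]
Rule 1: /o/ before nasal /n/ → [õ]
After rule 1: rẽmp#ĩmõn
Rule 2: no segment meets the rule's conditions; no change.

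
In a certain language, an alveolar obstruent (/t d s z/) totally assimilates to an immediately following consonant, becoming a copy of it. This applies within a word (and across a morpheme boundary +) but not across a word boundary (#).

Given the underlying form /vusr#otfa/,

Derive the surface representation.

/s/ before /r/ → [r] (total assimilation)
/t/ before /f/ → [f] (total assimilation)

[vurr#offa]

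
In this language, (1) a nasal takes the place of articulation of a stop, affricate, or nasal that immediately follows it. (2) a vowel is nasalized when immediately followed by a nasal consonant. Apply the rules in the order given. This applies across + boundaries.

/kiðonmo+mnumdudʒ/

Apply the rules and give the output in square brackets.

[kiðõmmõ+nnũndudʒ]

Rule 1: /n/ before /m/ (labial) → [m]
Rule 1: /m/ before /n/ (alveolar) → [n]
Rule 1: /m/ before /d/ (alveolar) → [n]
After rule 1: kiðommo+nnundudʒ
Rule 2: /o/ before nasal /m/ → [õ]
Rule 2: /o/ before nasal /n/ → [õ]
Rule 2: /u/ before nasal /n/ → [ũ]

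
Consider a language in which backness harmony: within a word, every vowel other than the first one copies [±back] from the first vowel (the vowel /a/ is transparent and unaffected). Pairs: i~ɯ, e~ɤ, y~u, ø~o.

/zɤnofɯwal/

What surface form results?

no segment meets the rule's conditions; no change.

[zɤnofɯwal]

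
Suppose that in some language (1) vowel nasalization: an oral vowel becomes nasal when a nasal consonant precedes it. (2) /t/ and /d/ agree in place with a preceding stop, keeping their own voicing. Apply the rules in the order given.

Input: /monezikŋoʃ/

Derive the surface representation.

[mõnẽzikŋõʃ]

Rule 1: /o/ after nasal /m/ → [õ]
Rule 1: /e/ after nasal /n/ → [ẽ]
Rule 1: /o/ after nasal /ŋ/ → [õ]
After rule 1: mõnẽzikŋõʃ
Rule 2: no segment meets the rule's conditions; no change.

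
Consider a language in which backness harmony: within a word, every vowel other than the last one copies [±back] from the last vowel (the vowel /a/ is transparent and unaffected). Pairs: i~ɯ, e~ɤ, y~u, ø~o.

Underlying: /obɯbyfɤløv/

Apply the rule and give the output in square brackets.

/o/ harmonizes with /ø/ ([-back]) → [ø]
/ɯ/ harmonizes with /ø/ ([-back]) → [i]
/ɤ/ harmonizes with /ø/ ([-back]) → [e]

[øbibyfeløv]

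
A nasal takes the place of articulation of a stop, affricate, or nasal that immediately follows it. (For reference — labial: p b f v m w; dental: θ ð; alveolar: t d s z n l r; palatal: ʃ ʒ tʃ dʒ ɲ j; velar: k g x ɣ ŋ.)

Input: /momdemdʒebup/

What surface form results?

/m/ before /d/ (alveolar) → [n]
/m/ before /dʒ/ (palatal) → [ɲ]

[mondeɲdʒebup]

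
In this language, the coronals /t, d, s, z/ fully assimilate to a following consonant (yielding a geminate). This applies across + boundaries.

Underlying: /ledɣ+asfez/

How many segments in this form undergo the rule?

2

/d/ before /ɣ/ → [ɣ] (total assimilation)
/s/ before /f/ → [f] (total assimilation)
2 segments change.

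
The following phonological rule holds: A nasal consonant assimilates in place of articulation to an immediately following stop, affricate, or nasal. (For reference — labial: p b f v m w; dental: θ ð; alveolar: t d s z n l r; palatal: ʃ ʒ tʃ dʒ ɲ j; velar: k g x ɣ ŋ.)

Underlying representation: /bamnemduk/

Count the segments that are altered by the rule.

2

/m/ before /n/ (alveolar) → [n]
/m/ before /d/ (alveolar) → [n]
2 segments change.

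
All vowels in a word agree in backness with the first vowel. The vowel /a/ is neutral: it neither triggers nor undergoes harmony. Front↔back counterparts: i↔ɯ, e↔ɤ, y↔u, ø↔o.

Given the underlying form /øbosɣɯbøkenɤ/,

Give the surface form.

[øbøsɣibøkene]

/o/ harmonizes with /ø/ ([-back]) → [ø]
/ɯ/ harmonizes with /ø/ ([-back]) → [i]
/ɤ/ harmonizes with /ø/ ([-back]) → [e]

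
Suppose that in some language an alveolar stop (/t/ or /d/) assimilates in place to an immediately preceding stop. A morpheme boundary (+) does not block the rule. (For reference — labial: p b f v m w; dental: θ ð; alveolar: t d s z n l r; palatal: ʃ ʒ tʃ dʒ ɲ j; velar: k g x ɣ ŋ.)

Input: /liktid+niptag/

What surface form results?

[likkid+nippag]

/t/ after /k/ (velar) → [k]
/t/ after /p/ (labial) → [p]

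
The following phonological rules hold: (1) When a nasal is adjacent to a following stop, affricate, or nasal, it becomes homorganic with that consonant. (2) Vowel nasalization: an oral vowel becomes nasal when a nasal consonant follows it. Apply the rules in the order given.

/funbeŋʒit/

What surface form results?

[fũmbẽŋʒit]

Rule 1: /n/ before /b/ (labial) → [m]
After rule 1: fumbeŋʒit
Rule 2: /u/ before nasal /m/ → [ũ]
Rule 2: /e/ before nasal /ŋ/ → [ẽ]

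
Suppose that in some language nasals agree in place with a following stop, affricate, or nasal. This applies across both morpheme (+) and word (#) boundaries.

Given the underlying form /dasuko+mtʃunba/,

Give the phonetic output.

/m/ before /tʃ/ (palatal) → [ɲ]
/n/ before /b/ (labial) → [m]

[dasuko+ɲtʃumba]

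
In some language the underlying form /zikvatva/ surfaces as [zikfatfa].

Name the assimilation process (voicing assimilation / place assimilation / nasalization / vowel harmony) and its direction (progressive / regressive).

/v/→[f] /v/→[f].
Each target copies a feature from the preceding segment, so the direction is progressive.

voicing assimilation, progressive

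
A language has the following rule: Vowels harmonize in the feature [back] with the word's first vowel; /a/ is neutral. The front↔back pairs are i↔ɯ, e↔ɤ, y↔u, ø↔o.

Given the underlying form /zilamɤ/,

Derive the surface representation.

/ɤ/ harmonizes with /i/ ([-back]) → [e]

[zilame]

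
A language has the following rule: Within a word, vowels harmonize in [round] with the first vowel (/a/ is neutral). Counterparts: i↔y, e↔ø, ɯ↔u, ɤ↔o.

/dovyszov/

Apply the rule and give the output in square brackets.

[dovyszov]

no segment meets the rule's conditions; no change.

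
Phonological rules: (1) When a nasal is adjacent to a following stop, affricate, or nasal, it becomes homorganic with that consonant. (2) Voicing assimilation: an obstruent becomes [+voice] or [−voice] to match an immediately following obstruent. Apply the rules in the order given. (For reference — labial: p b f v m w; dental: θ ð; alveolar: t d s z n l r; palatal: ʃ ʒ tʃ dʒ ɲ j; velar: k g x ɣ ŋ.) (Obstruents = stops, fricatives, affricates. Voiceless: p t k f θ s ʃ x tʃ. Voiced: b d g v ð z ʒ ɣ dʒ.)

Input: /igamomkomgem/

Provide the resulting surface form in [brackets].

Rule 1: /m/ before /k/ (velar) → [ŋ]
Rule 1: /m/ before /g/ (velar) → [ŋ]
After rule 1: igamoŋkoŋgem
Rule 2: no segment meets the rule's conditions; no change.

[igamoŋkoŋgem]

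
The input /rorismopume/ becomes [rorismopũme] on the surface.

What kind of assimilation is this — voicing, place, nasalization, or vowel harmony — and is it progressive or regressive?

nasalization, regressive

/u/→[ũ].
Each target copies a feature from the following segment, so the direction is regressive.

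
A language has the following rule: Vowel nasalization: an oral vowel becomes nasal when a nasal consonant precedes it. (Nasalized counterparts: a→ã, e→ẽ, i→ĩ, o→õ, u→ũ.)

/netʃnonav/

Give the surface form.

[nẽtʃnõnãv]

/e/ after nasal /n/ → [ẽ]
/o/ after nasal /n/ → [õ]
/a/ after nasal /n/ → [ã]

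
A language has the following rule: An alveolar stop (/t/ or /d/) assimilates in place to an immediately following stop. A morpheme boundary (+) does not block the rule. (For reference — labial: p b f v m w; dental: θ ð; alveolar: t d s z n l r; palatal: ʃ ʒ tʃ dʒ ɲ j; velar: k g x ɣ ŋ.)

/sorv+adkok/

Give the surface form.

[sorv+agkok]

/d/ before /k/ (velar) → [g]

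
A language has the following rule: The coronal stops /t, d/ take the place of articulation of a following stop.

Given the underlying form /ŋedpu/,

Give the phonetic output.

/d/ before /p/ (labial) → [b]

[ŋebpu]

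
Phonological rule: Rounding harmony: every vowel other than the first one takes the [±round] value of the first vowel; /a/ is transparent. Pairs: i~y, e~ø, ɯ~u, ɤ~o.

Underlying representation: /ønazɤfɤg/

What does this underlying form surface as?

[ønazofog]

/ɤ/ harmonizes with /ø/ ([+round]) → [o]
/ɤ/ harmonizes with /ø/ ([+round]) → [o]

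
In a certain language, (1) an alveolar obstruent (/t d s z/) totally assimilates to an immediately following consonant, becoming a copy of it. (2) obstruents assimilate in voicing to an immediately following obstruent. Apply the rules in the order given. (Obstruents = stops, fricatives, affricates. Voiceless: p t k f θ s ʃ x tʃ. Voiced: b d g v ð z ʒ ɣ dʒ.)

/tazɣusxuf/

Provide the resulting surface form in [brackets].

[taɣɣuxxuf]

Rule 1: /z/ before /ɣ/ → [ɣ] (total assimilation)
Rule 1: /s/ before /x/ → [x] (total assimilation)
After rule 1: taɣɣuxxuf
Rule 2: no segment meets the rule's conditions; no change.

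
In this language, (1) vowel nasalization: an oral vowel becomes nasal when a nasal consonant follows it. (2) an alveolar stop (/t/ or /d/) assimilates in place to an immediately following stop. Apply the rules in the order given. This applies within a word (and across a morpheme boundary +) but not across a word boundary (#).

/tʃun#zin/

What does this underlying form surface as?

[tʃũn#zĩn]

Rule 1: /u/ before nasal /n/ → [ũ]
Rule 1: /i/ before nasal /n/ → [ĩ]
After rule 1: tʃũn#zĩn
Rule 2: no segment meets the rule's conditions; no change.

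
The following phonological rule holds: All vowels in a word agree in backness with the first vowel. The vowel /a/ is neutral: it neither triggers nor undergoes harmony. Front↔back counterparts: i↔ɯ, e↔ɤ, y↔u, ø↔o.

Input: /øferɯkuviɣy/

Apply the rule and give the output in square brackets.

/ɯ/ harmonizes with /ø/ ([-back]) → [i]
/u/ harmonizes with /ø/ ([-back]) → [y]

[øferikyviɣy]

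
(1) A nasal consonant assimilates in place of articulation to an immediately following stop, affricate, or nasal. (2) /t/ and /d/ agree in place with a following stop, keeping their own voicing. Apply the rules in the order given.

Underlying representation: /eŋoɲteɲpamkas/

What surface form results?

Rule 1: /ɲ/ before /t/ (alveolar) → [n]
Rule 1: /ɲ/ before /p/ (labial) → [m]
Rule 1: /m/ before /k/ (velar) → [ŋ]
After rule 1: eŋontempaŋkas
Rule 2: no segment meets the rule's conditions; no change.

[eŋontempaŋkas]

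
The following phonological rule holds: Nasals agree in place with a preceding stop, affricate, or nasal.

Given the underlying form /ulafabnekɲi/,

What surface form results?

[ulafabmekŋi]

/n/ after /b/ (labial) → [m]
/ɲ/ after /k/ (velar) → [ŋ]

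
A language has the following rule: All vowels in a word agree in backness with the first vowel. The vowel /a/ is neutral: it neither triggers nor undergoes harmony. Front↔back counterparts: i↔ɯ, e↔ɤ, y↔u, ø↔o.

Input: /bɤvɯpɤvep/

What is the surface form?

/e/ harmonizes with /ɤ/ ([+back]) → [ɤ]

[bɤvɯpɤvɤp]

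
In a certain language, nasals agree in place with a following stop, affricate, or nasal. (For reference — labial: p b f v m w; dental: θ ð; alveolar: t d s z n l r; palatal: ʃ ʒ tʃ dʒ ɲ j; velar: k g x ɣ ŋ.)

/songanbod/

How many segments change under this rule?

2

/n/ before /g/ (velar) → [ŋ]
/n/ before /b/ (labial) → [m]
2 segments change.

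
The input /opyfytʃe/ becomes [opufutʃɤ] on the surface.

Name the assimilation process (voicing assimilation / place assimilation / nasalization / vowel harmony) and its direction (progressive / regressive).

vowel harmony, progressive

/y/→[u] /y/→[u] /e/→[ɤ].
Vowels agree with the first vowel, so the harmony is progressive.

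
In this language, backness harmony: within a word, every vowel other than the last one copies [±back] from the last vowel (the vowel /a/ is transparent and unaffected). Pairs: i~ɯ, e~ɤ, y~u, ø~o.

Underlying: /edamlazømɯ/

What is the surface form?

/e/ harmonizes with /ɯ/ ([+back]) → [ɤ]
/ø/ harmonizes with /ɯ/ ([+back]) → [o]

[ɤdamlazomɯ]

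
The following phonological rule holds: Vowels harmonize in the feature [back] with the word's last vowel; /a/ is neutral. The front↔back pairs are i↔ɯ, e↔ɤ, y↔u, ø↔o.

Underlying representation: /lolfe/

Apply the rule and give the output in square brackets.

/o/ harmonizes with /e/ ([-back]) → [ø]

[lølfe]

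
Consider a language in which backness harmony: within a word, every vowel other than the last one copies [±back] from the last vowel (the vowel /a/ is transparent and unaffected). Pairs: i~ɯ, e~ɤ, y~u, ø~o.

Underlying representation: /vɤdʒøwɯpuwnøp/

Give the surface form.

/ɤ/ harmonizes with /ø/ ([-back]) → [e]
/ɯ/ harmonizes with /ø/ ([-back]) → [i]
/u/ harmonizes with /ø/ ([-back]) → [y]

[vedʒøwipywnøp]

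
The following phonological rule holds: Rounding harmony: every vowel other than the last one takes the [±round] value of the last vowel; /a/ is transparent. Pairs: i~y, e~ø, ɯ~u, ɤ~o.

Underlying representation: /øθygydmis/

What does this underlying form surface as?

/ø/ harmonizes with /i/ ([-round]) → [e]
/y/ harmonizes with /i/ ([-round]) → [i]
/y/ harmonizes with /i/ ([-round]) → [i]

[eθigidmis]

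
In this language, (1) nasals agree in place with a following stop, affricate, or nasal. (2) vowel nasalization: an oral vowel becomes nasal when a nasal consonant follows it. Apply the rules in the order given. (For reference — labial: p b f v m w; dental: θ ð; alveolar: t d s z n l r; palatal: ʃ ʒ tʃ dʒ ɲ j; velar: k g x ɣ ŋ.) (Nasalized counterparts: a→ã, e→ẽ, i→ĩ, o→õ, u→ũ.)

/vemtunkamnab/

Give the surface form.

[vẽntũŋkãnnab]

Rule 1: /m/ before /t/ (alveolar) → [n]
Rule 1: /n/ before /k/ (velar) → [ŋ]
Rule 1: /m/ before /n/ (alveolar) → [n]
After rule 1: ventuŋkannab
Rule 2: /e/ before nasal /n/ → [ẽ]
Rule 2: /u/ before nasal /ŋ/ → [ũ]
Rule 2: /a/ before nasal /n/ → [ã]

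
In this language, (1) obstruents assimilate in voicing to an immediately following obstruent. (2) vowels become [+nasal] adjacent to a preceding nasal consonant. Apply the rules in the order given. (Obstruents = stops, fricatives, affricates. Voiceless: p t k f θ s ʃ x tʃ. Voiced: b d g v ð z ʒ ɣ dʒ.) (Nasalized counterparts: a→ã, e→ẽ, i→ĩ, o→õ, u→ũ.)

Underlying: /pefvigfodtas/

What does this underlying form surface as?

[pevvikfottas]

Rule 1: /f/ before /v/ (voiced) → [v]
Rule 1: /g/ before /f/ (voiceless) → [k]
Rule 1: /d/ before /t/ (voiceless) → [t]
After rule 1: pevvikfottas
Rule 2: no segment meets the rule's conditions; no change.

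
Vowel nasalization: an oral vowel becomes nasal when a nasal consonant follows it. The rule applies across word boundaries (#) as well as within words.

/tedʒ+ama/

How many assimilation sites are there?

/a/ before nasal /m/ → [ã]
1 segment changes.

1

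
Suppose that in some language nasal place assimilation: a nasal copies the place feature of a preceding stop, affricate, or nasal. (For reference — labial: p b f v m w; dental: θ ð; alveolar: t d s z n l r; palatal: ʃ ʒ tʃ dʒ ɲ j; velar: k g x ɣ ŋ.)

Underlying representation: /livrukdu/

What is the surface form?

no segment meets the rule's conditions; no change.

[livrukdu]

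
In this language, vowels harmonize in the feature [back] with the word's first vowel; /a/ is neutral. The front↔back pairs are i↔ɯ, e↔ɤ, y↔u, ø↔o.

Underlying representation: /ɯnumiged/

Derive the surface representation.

/i/ harmonizes with /ɯ/ ([+back]) → [ɯ]
/e/ harmonizes with /ɯ/ ([+back]) → [ɤ]

[ɯnumɯgɤd]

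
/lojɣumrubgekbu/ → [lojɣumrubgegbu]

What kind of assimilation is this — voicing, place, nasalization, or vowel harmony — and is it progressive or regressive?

voicing assimilation, regressive

/k/→[g].
Each target copies a feature from the following segment, so the direction is regressive.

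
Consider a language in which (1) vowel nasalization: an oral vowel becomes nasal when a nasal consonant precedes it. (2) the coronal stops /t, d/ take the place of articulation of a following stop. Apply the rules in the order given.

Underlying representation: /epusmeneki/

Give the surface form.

Rule 1: /e/ after nasal /m/ → [ẽ]
Rule 1: /e/ after nasal /n/ → [ẽ]
After rule 1: epusmẽnẽki
Rule 2: no segment meets the rule's conditions; no change.

[epusmẽnẽki]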